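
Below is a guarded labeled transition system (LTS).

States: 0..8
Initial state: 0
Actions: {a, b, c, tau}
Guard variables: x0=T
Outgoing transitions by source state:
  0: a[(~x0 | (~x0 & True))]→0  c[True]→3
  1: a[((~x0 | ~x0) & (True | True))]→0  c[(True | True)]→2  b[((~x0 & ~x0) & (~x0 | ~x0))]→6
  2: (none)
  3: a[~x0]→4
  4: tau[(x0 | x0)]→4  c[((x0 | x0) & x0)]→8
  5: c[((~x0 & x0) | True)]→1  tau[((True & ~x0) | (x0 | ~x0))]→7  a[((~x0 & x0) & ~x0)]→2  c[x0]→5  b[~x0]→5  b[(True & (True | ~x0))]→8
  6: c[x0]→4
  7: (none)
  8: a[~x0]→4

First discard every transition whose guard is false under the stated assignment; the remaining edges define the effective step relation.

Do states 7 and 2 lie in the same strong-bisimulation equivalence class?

Answer: BISIMILAR

Analysis:
Bisimulation quotient by refinement:
  P[0] = {{0,1,2,3,4,5,6,7,8}}
  P[1] = {{0,1,6},{2,3,7,8},{4},{5}}
  P[2] = {{0,1},{2,3,7,8},{4},{5},{6}}
stable after 3 split(s): 5 block(s)
[7]={2,3,7,8}  [2]={2,3,7,8}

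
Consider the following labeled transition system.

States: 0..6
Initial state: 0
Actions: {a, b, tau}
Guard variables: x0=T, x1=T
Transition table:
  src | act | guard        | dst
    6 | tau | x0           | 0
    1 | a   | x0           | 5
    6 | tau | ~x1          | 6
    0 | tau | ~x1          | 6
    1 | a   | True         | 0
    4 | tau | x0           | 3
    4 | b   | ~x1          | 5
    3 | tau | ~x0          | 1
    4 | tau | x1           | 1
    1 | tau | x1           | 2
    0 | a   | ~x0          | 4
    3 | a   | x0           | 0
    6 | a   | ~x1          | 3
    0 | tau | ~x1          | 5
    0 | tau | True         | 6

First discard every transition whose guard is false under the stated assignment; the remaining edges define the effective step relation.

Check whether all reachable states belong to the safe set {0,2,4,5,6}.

Answer: INVARIANT HOLDS

Trace:
Safe = {0,2,4,5,6}
R = {0,6}
  0: ✓
  6: ✓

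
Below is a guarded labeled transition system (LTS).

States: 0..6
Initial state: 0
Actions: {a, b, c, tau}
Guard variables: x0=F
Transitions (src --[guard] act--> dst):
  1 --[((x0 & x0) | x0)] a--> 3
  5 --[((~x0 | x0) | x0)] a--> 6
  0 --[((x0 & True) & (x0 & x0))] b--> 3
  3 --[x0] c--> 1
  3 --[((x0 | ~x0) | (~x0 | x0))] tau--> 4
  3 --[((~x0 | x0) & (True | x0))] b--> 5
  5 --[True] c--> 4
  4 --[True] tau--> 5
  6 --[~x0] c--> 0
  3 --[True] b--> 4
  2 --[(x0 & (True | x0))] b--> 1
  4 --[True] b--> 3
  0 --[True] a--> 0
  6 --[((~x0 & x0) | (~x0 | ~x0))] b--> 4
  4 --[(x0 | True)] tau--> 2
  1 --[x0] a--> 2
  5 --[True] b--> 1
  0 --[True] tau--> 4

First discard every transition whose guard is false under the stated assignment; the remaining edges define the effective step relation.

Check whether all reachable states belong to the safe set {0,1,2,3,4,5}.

Answer: INVARIANT VIOLATED at state 6

Trace:
Inv-set: {0,1,2,3,4,5}
Reachable = {0,1,2,3,4,5,6}
  0: ✓
  1: ✓
  2: ✓
  3: ✓
  4: ✓
  5: ✓
  6: VIOLATES
witness against invariant: tau·tau·a → 6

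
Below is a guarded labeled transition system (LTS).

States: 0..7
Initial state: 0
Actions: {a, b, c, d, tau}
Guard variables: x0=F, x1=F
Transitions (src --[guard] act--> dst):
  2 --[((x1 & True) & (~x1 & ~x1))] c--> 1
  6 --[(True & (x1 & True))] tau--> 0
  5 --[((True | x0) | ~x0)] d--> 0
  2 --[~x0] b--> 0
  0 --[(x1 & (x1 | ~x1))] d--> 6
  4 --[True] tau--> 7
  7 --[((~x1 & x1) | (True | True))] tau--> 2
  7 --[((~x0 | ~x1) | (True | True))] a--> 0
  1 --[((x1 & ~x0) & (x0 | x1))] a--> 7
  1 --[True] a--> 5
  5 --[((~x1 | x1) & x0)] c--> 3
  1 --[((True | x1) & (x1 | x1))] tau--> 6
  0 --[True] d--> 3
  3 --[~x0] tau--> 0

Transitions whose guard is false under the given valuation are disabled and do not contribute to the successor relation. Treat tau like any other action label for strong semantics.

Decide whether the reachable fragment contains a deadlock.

Reach set: {0,3}
  0: d→3  [1 out]
  3: tau→0  [1 out]

Answer: DEADLOCK-FREE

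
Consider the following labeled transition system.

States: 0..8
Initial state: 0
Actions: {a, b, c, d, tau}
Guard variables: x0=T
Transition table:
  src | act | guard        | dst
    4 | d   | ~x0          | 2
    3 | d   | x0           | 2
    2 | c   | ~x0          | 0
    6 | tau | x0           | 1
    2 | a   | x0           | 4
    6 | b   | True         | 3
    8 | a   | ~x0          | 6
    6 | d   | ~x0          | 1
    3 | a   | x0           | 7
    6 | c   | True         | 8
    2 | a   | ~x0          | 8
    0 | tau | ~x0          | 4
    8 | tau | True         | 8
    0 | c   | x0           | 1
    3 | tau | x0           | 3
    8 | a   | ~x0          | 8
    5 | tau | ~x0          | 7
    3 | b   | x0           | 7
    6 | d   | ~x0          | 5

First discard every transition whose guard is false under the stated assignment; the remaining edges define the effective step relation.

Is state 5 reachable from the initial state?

Answer: UNREACHABLE

Trace:
10 transition(s) survive guard evaluation.
L0 = {0}
L1 = {1}  now seen {0,1}
Reachable = {0,1}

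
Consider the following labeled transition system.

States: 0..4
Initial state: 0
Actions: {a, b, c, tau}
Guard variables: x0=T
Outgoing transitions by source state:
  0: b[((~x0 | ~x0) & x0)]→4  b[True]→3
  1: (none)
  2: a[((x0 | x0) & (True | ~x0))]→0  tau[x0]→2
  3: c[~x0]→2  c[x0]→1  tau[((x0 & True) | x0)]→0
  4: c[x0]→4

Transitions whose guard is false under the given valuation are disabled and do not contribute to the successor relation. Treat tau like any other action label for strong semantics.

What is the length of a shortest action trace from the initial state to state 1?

Answer: 2

Working:
Layered search for 1:
  depth 0: {0}
  depth 1: {3}
  depth 2: {1}
first hit 1 at d=2 via b·c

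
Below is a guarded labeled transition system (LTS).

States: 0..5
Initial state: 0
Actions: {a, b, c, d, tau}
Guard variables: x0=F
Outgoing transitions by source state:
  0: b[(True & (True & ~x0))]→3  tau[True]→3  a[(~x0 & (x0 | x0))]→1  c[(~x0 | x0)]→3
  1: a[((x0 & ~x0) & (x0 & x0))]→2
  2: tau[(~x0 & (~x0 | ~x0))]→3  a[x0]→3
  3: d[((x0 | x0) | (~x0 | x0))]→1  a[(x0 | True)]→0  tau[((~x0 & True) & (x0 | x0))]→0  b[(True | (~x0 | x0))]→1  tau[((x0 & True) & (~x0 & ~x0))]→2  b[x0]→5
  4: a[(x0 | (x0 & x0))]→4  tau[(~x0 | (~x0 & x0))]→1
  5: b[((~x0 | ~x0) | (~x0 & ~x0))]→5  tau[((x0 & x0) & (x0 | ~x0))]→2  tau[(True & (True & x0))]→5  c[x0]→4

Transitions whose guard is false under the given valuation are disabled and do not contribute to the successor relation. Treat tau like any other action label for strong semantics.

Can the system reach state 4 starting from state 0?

9 transition(s) survive guard evaluation.
Layer 0: {0}
Layer 1: {3}  now seen {0,3}
Layer 2: {1}  now seen {0,1,3}
R = {0,1,3}

Answer: UNREACHABLE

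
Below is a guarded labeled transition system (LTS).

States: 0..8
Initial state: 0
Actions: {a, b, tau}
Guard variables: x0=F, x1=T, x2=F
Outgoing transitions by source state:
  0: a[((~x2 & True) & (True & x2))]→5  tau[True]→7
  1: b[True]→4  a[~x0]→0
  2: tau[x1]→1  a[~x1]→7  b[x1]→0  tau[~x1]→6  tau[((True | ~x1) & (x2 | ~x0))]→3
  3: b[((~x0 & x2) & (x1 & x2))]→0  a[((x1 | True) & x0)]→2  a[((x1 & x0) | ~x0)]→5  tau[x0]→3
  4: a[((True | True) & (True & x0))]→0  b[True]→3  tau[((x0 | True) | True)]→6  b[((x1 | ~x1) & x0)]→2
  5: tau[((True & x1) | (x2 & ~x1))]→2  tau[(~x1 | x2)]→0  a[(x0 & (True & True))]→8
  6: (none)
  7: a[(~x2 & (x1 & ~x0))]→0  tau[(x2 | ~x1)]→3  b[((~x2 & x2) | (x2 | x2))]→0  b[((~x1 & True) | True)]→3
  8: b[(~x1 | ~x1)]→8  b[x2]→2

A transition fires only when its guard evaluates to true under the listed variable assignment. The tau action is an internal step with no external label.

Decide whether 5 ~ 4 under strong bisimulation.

Answer: NOT BISIMILAR

Working:
Refine partition for ~:
  π0 = {{0,1,2,3,4,5,6,7,8}}
  π1 = {{0,5},{1,7},{2,4},{3},{6,8}}
  π2 = {{0},{1},{2},{3},{4},{5},{6,8},{7}}
stable after 3 split(s): 8 block(s)
5∈{5}, 4∈{4}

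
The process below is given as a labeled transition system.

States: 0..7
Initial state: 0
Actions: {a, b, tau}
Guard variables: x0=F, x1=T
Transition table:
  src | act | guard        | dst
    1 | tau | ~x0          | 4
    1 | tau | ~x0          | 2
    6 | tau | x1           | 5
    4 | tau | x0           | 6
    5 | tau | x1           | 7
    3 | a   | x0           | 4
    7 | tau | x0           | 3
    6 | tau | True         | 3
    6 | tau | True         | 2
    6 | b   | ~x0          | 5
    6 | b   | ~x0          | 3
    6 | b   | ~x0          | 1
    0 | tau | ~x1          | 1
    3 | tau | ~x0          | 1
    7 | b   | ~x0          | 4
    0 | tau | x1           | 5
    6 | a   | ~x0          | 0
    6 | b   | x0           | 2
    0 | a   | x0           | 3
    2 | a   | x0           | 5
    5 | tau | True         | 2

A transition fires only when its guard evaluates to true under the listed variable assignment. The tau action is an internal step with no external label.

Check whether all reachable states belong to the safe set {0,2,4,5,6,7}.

Answer: INVARIANT HOLDS

Analysis:
Safe = {0,2,4,5,6,7}
R = {0,2,4,5,7}
  0: ✓
  2: ✓
  4: ✓
  5: ✓
  7: ✓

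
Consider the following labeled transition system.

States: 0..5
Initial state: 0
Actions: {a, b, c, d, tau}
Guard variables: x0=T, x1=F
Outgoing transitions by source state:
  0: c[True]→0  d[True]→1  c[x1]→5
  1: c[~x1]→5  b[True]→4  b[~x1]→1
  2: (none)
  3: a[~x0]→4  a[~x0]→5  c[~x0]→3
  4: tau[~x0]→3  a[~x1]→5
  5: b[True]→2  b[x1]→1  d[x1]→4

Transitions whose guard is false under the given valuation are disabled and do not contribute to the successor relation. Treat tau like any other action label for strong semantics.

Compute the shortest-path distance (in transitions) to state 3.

Layered search for 3:
  L0 = {0}
  L1 = {1}
  L2 = {4,5}
  L3 = {2}
3 never appears.

Answer: UNREACHABLE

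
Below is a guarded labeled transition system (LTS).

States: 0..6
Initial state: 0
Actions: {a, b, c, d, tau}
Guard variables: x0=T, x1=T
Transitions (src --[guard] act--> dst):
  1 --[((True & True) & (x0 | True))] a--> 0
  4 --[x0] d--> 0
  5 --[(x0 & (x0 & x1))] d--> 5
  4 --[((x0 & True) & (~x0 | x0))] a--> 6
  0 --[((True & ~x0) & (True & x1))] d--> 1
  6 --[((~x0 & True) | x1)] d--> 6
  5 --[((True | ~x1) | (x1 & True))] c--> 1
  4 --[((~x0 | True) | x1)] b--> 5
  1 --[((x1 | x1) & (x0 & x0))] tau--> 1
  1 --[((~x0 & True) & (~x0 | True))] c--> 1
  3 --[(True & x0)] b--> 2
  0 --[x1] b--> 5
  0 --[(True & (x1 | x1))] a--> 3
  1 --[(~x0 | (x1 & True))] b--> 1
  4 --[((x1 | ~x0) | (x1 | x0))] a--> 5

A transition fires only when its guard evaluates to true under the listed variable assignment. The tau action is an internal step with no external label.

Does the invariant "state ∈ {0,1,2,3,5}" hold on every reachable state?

Safe = {0,1,2,3,5}
Reachable = {0,1,2,3,5}
  0: ✓
  1: ✓
  2: ✓
  3: ✓
  5: ✓

Answer: INVARIANT HOLDS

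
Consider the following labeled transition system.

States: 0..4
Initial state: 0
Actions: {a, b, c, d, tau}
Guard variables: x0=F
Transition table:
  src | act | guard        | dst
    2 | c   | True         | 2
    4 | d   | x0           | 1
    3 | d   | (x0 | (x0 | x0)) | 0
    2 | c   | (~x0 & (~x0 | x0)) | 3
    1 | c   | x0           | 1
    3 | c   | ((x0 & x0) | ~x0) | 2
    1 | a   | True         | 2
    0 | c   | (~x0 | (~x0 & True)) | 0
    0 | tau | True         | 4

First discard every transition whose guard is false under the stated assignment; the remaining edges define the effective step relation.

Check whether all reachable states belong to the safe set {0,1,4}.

Answer: INVARIANT HOLDS

Analysis:
Inv-set: {0,1,4}
R = {0,4}
  0: ok
  4: ok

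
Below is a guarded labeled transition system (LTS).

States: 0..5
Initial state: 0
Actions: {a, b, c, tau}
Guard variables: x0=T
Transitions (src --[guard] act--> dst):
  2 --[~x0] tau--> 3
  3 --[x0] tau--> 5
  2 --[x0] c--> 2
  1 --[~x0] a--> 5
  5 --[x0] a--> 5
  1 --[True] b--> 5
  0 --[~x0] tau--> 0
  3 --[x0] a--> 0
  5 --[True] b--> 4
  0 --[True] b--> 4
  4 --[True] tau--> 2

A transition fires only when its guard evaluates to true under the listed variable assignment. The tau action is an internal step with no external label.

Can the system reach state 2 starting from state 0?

8 transition(s) survive guard evaluation.
depth 0: {0}
depth 1: {4}  total {0,4}
depth 2: {2}  total {0,2,4}
R = {0,2,4}
trace reaching 2: b·tau

Answer: REACHABLE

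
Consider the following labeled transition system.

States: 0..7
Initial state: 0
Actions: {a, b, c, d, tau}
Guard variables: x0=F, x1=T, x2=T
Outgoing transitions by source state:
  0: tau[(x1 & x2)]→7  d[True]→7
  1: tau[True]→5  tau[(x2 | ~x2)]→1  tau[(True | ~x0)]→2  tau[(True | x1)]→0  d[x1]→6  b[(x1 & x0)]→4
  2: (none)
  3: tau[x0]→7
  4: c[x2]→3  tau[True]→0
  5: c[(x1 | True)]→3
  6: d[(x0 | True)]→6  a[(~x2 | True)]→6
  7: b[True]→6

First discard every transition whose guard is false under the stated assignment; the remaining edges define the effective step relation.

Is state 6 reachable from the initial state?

Answer: REACHABLE

Working:
Guard filter leaves 13 enabled edge(s).
depth 0: {0}
depth 1: {7}  cumulative {0,7}
depth 2: {6}  cumulative {0,6,7}
R = {0,6,7}
witness 6: tau·b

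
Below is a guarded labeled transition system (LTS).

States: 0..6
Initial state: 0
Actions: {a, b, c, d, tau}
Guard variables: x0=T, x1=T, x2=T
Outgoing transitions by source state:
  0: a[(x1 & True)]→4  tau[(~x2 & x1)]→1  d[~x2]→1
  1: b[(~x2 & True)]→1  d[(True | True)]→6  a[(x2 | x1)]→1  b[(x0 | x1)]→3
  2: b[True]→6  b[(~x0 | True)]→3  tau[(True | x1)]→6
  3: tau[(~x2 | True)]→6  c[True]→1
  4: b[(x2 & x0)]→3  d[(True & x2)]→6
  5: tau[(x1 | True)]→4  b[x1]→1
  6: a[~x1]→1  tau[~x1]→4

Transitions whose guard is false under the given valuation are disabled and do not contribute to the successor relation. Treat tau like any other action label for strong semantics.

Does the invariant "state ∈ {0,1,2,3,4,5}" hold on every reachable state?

Answer: INVARIANT VIOLATED at state 6

Working:
Allowed set {0,1,2,3,4,5}
Reach set: {0,1,3,4,6}
  0: safe
  1: safe
  3: safe
  4: safe
  6: VIOLATES
counterexample path to 6: a·d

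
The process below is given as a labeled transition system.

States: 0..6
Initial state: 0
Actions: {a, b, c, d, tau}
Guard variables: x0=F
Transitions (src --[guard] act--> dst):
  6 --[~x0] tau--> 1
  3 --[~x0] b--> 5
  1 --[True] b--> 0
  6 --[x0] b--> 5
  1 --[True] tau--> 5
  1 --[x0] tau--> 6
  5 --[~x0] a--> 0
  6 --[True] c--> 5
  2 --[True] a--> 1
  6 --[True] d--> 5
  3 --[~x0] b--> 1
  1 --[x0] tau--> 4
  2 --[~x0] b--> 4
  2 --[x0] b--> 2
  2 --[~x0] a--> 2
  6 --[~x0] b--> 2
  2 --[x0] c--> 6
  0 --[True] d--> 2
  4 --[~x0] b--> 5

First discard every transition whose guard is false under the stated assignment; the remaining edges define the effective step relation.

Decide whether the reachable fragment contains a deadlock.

Answer: DEADLOCK-FREE

Analysis:
R = {0,1,2,4,5}
  0: d→2  [1 exit(s)]
  1: b→0  tau→5  [2 exit(s)]
  2: a→1  a→2  b→4  [3 exit(s)]
  4: b→5  [1 exit(s)]
  5: a→0  [1 exit(s)]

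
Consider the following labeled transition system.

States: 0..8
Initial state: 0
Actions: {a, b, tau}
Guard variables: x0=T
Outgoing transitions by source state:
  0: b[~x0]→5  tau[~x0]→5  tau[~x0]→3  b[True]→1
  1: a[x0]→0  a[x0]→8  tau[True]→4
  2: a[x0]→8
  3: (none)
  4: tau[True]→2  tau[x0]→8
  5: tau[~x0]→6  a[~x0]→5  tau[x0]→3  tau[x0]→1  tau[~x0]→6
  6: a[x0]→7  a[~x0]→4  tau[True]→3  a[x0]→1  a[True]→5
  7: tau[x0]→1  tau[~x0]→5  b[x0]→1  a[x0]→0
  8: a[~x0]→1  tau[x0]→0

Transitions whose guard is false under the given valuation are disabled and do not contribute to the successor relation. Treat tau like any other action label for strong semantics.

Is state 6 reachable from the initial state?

Answer: UNREACHABLE

Trace:
After dropping false guards: 17 live edges.
Layer 0: {0}
Layer 1: {1}  total {0,1}
Layer 2: {4,8}  total {0,1,4,8}
Layer 3: {2}  total {0,1,2,4,8}
R = {0,1,2,4,8}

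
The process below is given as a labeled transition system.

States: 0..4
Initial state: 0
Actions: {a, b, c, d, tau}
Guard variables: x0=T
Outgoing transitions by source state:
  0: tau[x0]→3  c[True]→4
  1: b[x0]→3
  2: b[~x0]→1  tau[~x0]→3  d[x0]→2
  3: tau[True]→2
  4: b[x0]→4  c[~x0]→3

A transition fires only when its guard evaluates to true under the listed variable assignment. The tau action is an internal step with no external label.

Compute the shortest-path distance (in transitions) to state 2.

Breadth-first toward 2:
  L0 = {0}
  L1 = {3,4}
  L2 = {2}
first hit 2 at d=2 via tau·tau

Answer: 2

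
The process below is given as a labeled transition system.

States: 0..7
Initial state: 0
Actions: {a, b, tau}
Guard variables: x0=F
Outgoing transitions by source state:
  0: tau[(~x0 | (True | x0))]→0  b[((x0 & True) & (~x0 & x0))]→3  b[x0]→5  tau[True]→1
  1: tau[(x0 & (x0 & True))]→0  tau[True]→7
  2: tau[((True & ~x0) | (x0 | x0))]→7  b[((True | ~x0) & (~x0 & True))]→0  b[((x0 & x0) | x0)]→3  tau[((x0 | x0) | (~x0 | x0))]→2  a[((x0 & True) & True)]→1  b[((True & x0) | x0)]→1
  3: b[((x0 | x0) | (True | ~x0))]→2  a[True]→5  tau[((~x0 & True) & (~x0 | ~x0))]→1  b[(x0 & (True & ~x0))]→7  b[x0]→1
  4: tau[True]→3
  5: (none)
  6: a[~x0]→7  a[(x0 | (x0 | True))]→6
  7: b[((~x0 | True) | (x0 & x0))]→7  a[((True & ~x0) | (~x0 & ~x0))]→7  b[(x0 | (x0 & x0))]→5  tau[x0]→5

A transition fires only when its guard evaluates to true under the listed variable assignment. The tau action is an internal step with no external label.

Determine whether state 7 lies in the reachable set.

Guard filter leaves 14 enabled edge(s).
depth 0: {0}
depth 1: {1}  now seen {0,1}
depth 2: {7}  now seen {0,1,7}
Reach set: {0,1,7}
Path to 7: tau·tau

Answer: REACHABLE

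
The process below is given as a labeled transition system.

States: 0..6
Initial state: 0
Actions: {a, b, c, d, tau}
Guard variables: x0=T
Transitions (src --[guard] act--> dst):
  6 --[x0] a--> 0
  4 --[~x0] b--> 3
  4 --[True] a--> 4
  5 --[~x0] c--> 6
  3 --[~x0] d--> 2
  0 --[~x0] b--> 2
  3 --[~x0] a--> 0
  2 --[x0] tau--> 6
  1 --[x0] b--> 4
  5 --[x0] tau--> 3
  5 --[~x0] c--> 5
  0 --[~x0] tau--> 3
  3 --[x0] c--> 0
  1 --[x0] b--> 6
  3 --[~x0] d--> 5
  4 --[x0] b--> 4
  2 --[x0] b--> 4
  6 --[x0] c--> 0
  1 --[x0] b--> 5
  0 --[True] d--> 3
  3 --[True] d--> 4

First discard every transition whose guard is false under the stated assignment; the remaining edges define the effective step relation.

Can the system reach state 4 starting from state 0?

Answer: REACHABLE

Trace:
Guard filter leaves 13 enabled edge(s).
Layer 0: {0}
Layer 1: {3}  total {0,3}
Layer 2: {4}  total {0,3,4}
Reach set: {0,3,4}
Path to 4: d·d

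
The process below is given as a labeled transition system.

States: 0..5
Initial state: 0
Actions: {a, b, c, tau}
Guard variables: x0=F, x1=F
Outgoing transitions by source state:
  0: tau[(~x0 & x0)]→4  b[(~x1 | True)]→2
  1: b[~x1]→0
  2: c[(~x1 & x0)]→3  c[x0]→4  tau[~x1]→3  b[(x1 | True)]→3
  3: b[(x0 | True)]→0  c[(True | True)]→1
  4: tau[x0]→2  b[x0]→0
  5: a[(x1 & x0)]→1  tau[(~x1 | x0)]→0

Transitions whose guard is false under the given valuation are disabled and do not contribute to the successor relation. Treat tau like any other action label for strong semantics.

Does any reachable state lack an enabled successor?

Answer: DEADLOCK-FREE

Working:
Reach set: {0,1,2,3}
  0: b→2  [1 exit(s)]
  1: b→0  [1 exit(s)]
  2: b→3  tau→3  [2 exit(s)]
  3: b→0  c→1  [2 exit(s)]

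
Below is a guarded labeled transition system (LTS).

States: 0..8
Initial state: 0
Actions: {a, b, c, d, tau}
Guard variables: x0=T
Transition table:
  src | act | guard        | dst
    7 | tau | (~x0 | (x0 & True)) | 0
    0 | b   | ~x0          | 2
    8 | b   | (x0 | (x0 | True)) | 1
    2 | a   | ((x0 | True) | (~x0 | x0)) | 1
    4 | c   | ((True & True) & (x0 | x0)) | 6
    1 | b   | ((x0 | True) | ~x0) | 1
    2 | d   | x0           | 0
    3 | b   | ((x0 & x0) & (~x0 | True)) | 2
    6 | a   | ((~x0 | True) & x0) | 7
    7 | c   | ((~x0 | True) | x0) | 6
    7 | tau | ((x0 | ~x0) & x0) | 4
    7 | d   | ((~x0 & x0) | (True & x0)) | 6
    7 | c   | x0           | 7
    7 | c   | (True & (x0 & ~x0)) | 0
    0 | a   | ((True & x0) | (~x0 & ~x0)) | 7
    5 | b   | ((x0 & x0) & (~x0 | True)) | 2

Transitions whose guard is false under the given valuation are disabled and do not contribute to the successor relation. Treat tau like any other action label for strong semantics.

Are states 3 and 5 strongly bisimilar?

Answer: BISIMILAR

Trace:
Refine partition for ~:
  P[0] = {{0,1,2,3,4,5,6,7,8}}
  P[1] = {{0,6},{1,3,5,8},{2},{4},{7}}
  P[2] = {{0,6},{1,8},{2},{3,5},{4},{7}}
stable after 3 split(s): 6 block(s)
3∈{3,5}, 5∈{3,5}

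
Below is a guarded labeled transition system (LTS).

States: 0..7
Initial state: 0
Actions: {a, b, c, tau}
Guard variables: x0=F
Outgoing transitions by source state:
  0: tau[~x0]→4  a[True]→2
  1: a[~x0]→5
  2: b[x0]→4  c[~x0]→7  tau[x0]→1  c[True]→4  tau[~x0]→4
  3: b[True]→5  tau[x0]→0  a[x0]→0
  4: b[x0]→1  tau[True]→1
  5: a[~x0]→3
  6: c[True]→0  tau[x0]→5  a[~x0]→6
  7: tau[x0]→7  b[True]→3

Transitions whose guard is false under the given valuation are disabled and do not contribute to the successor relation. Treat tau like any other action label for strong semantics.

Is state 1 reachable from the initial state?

12 transition(s) survive guard evaluation.
Layer 0: {0}
Layer 1: {2,4}  now seen {0,2,4}
Layer 2: {1,7}  now seen {0,1,2,4,7}
Layer 3: {3,5}  now seen {0,1,2,3,4,5,7}
Reach set: {0,1,2,3,4,5,7}
witness 1: tau·tau

Answer: REACHABLE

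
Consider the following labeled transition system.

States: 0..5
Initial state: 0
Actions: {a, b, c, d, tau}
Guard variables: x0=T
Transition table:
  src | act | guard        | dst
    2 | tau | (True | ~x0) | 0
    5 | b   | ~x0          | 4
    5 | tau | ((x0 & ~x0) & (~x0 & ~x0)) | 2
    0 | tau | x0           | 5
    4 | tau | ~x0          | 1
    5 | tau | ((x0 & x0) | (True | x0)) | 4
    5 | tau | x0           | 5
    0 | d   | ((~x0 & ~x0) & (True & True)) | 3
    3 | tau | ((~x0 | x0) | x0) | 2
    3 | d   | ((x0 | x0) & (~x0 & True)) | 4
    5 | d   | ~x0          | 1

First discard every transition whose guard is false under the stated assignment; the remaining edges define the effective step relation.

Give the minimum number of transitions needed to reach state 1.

Answer: UNREACHABLE

Working:
Layered search for 1:
  depth 0: {0}
  depth 1: {5}
  depth 2: {4}
1 never appears.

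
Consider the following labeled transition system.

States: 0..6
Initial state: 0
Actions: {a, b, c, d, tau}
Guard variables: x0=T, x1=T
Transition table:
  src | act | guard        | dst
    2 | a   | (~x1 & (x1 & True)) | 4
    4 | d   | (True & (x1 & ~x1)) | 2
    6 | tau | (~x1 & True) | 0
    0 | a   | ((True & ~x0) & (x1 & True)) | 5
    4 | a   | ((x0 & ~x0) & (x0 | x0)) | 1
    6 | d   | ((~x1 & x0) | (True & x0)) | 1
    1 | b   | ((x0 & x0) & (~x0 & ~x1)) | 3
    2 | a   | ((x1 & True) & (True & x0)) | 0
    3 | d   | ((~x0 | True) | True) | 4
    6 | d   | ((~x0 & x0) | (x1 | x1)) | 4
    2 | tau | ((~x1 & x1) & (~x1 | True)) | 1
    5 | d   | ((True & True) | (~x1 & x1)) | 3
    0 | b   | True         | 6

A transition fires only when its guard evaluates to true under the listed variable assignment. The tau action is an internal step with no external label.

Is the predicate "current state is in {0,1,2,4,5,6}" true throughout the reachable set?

Answer: INVARIANT HOLDS

Analysis:
Inv-set: {0,1,2,4,5,6}
Reachable = {0,1,4,6}
  0: ✓
  1: ✓
  4: ✓
  6: ✓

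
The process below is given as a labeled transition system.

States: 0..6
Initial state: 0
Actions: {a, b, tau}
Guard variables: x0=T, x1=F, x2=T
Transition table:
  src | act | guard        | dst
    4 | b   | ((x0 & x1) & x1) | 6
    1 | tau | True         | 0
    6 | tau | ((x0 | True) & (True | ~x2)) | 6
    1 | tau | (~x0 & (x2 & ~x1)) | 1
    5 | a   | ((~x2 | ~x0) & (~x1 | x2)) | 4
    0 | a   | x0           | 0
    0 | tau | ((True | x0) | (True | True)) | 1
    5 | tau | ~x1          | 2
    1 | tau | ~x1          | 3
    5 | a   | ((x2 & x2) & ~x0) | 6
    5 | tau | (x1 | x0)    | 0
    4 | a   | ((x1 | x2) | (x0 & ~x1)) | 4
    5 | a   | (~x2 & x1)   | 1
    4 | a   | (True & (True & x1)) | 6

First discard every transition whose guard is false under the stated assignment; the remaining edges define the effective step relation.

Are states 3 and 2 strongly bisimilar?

Compute ~ classes (split until stable):
  π0 = {{0,1,2,3,4,5,6}}
  π1 = {{0},{1,5,6},{2,3},{4}}
  π2 = {{0},{1,5},{2,3},{4},{6}}
5 equivalence class(es) (converged in 3)
class of 3: {2,3}; class of 2: {2,3}

Answer: BISIMILAR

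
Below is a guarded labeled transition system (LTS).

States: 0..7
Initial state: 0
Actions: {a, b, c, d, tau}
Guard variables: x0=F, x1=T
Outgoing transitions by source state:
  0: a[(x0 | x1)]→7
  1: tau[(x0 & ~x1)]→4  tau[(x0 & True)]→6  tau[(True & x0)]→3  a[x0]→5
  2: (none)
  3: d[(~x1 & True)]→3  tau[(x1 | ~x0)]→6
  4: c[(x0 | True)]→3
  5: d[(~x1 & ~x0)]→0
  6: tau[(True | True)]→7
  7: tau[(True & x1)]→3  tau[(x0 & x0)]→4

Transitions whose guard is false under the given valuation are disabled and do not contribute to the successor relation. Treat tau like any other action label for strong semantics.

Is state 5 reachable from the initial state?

5 transition(s) survive guard evaluation.
L0 = {0}
L1 = {7}  cumulative {0,7}
L2 = {3}  cumulative {0,3,7}
L3 = {6}  cumulative {0,3,6,7}
Reach set: {0,3,6,7}

Answer: UNREACHABLE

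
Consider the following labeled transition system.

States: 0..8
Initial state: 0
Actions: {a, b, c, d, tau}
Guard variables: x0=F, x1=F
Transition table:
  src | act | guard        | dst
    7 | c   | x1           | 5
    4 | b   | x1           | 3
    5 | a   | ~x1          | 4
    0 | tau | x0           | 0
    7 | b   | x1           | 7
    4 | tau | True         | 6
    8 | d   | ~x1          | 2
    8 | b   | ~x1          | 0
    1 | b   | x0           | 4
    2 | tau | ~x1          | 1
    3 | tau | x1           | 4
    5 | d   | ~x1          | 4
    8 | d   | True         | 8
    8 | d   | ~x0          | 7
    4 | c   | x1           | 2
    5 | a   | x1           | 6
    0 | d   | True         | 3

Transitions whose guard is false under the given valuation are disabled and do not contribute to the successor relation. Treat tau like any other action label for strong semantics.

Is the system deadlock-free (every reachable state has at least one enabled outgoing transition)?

Answer: DEADLOCK at state 3

Working:
Reach set: {0,3}
  0: d→3  [1 out]
  3: ∅  [no exit]
trace reaching 3: d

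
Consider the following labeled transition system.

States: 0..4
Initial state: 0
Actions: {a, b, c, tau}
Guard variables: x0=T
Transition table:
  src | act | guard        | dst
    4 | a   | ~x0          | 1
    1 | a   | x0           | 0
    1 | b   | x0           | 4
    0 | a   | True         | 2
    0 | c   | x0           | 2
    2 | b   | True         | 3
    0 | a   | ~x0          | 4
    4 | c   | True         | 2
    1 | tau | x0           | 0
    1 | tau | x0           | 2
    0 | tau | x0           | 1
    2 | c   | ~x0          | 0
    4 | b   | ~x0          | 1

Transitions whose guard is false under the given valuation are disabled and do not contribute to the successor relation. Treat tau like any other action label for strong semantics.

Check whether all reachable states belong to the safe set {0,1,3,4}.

Inv-set: {0,1,3,4}
Reach set: {0,1,2,3,4}
  0: safe
  1: safe
  2: outside
  3: safe
  4: safe
counterexample path to 2: a

Answer: INVARIANT VIOLATED at state 2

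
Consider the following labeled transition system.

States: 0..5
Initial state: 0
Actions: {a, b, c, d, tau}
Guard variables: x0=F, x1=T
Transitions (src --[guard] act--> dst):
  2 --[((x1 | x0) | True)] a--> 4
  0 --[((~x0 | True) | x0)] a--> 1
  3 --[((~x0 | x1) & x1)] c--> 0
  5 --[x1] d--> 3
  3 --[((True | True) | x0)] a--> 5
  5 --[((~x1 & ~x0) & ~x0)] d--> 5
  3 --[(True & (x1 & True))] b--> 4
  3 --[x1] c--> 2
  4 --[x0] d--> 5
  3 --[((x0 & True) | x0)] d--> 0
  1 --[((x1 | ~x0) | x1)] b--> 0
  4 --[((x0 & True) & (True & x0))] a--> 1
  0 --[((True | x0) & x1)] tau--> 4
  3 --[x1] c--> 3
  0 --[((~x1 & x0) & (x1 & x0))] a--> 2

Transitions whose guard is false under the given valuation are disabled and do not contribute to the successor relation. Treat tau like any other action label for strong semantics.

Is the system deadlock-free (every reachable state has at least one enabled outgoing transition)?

Reach set: {0,1,4}
  0: a→1  tau→4  [deg 2]
  1: b→0  [deg 1]
  4: ∅  [STUCK]
trace reaching 4: tau

Answer: DEADLOCK at state 4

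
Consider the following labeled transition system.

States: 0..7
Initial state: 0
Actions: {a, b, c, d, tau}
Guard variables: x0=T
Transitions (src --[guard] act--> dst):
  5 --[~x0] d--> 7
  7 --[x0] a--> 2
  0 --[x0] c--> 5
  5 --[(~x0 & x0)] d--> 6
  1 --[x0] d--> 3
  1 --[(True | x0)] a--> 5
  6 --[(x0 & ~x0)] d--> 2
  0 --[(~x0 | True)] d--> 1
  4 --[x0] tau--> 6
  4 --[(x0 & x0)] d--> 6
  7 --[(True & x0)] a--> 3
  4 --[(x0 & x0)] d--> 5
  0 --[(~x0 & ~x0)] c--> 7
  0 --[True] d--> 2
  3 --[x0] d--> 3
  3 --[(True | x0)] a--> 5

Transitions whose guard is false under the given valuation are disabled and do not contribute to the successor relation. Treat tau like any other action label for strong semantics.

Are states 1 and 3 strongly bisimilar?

Refine partition for ~:
  π0 = {{0,1,2,3,4,5,6,7}}
  π1 = {{0},{1,3},{2,5,6},{4},{7}}
5 equivalence class(es) (converged in 2)
1∈{1,3}, 3∈{1,3}

Answer: BISIMILAR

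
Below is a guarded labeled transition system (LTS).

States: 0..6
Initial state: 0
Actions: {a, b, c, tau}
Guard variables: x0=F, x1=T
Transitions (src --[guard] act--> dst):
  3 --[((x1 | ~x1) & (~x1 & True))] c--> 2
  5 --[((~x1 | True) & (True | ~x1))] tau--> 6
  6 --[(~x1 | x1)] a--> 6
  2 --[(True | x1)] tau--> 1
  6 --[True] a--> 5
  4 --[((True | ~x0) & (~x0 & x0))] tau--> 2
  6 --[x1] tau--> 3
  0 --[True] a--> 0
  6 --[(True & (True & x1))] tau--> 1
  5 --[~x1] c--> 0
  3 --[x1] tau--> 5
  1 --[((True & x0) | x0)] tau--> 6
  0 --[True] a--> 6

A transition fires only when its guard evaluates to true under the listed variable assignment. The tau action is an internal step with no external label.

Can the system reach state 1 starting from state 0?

9 transition(s) survive guard evaluation.
depth 0: {0}
depth 1: {6}  now seen {0,6}
depth 2: {1,3,5}  now seen {0,1,3,5,6}
Reachable = {0,1,3,5,6}
witness 1: a·tau

Answer: REACHABLE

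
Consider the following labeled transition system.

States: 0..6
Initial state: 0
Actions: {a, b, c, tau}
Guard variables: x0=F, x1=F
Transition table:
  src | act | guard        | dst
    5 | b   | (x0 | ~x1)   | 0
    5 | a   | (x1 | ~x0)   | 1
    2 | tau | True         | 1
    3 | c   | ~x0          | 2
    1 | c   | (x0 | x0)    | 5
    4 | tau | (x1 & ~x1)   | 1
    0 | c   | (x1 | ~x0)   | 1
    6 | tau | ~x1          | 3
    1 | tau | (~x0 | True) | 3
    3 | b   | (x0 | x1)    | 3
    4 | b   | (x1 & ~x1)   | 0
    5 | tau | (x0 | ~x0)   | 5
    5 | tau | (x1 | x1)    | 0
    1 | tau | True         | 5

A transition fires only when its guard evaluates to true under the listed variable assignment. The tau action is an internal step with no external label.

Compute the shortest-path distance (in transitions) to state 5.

Breadth-first toward 5:
  depth 0: {0}
  depth 1: {1}
  depth 2: {3,5}
first hit 5 at d=2 via c·tau

Answer: 2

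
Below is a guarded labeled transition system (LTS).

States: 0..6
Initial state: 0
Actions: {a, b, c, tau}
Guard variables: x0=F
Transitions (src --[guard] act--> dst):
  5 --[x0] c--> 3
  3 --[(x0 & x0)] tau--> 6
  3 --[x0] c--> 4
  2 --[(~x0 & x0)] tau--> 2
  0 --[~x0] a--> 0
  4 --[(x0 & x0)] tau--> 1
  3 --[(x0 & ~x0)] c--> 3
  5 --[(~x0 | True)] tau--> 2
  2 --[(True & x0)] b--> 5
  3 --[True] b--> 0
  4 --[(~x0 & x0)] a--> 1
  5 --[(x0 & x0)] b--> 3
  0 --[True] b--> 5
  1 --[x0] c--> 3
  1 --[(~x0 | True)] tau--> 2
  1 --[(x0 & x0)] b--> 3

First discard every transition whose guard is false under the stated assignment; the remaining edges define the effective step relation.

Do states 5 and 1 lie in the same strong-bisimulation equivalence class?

Refine partition for ~:
  round 0: {{0,1,2,3,4,5,6}}
  round 1: {{0},{1,5},{2,4,6},{3}}
stable after 2 split(s): 4 block(s)
[5]={1,5}  [1]={1,5}

Answer: BISIMILAR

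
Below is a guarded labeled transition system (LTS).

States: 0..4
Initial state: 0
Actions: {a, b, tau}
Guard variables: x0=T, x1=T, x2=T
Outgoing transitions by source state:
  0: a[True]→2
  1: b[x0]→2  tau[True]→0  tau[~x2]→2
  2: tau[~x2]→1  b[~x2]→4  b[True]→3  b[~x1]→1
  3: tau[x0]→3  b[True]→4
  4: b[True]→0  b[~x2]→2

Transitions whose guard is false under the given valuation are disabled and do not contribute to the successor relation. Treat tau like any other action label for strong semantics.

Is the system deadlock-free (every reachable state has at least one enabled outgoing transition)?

Reach set: {0,2,3,4}
  0: a→2  [1 out]
  2: b→3  [1 out]
  3: b→4  tau→3  [2 out]
  4: b→0  [1 out]

Answer: DEADLOCK-FREE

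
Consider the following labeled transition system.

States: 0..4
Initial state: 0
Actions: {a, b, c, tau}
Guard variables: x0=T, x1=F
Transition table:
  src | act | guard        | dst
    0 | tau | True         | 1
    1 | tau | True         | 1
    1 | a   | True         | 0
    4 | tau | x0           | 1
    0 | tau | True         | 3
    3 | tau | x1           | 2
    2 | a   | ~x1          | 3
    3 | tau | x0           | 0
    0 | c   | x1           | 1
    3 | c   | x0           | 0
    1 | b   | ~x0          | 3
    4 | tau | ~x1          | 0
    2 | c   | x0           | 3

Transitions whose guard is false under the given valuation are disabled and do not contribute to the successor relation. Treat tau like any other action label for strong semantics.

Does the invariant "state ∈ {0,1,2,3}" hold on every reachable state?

Allowed set {0,1,2,3}
Reach set: {0,1,3}
  0: ok
  1: ok
  3: ok

Answer: INVARIANT HOLDS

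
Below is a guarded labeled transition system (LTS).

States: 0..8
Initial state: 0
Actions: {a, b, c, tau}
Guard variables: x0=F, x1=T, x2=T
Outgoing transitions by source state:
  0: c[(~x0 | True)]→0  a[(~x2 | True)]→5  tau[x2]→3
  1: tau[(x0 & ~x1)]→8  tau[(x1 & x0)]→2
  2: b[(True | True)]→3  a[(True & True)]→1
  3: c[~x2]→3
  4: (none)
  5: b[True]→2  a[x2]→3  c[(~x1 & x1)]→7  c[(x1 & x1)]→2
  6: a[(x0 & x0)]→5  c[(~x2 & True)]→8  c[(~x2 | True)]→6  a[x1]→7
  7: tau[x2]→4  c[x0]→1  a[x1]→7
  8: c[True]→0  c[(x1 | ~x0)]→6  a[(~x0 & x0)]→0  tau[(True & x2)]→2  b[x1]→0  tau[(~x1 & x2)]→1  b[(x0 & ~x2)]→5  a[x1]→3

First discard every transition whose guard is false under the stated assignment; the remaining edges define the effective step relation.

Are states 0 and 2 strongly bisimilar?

Answer: NOT BISIMILAR

Working:
Compute ~ classes (split until stable):
  round 0: {{0,1,2,3,4,5,6,7,8}}
  round 1: {{0},{1,3,4},{2},{5},{6},{7},{8}}
Fixed point at round 2; 7 class(es).
[0]={0}  [2]={2}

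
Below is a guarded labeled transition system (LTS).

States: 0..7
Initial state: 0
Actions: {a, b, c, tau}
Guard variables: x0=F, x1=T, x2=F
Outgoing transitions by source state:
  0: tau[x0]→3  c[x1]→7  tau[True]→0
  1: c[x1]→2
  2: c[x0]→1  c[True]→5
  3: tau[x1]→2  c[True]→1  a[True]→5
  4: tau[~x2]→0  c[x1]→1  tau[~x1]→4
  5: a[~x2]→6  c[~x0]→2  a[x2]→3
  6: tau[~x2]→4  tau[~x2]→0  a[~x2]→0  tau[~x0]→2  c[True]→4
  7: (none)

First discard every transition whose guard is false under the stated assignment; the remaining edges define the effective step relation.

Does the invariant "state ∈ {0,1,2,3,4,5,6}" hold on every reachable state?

Answer: INVARIANT VIOLATED at state 7

Working:
Safe = {0,1,2,3,4,5,6}
Reach set: {0,7}
  0: ✓
  7: VIOLATES
reach 7 via c — violates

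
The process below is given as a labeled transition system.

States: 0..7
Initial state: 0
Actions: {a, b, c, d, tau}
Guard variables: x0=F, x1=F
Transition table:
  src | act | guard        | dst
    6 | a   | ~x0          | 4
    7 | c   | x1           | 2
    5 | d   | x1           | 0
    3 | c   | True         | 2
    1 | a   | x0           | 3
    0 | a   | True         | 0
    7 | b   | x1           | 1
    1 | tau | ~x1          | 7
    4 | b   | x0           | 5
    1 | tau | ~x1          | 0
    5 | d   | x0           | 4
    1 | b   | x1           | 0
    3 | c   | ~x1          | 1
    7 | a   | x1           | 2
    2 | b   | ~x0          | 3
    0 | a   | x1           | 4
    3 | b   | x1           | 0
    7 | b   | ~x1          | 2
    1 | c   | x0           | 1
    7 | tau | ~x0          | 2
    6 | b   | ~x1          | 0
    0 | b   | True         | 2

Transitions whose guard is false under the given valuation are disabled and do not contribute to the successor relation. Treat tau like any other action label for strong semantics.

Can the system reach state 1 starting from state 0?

Answer: REACHABLE

Working:
11 transition(s) survive guard evaluation.
L0 = {0}
L1 = {2}  cumulative {0,2}
L2 = {3}  cumulative {0,2,3}
L3 = {1}  cumulative {0,1,2,3}
L4 = {7}  cumulative {0,1,2,3,7}
Reach set: {0,1,2,3,7}
Path to 1: b·b·c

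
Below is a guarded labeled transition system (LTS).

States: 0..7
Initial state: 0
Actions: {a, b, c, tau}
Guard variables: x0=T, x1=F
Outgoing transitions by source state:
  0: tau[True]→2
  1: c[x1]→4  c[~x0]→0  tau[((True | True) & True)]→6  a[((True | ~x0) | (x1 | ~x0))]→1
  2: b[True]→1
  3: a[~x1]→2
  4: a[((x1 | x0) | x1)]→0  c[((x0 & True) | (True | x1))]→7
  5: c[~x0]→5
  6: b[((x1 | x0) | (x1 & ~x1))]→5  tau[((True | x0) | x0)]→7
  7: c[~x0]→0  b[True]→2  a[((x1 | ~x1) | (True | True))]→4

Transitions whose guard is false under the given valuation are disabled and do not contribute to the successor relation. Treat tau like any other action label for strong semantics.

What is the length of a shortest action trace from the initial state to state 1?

BFS to 1:
  depth 0: {0}
  depth 1: {2}
  depth 2: {1}
first hit 1 at d=2 via tau·b

Answer: 2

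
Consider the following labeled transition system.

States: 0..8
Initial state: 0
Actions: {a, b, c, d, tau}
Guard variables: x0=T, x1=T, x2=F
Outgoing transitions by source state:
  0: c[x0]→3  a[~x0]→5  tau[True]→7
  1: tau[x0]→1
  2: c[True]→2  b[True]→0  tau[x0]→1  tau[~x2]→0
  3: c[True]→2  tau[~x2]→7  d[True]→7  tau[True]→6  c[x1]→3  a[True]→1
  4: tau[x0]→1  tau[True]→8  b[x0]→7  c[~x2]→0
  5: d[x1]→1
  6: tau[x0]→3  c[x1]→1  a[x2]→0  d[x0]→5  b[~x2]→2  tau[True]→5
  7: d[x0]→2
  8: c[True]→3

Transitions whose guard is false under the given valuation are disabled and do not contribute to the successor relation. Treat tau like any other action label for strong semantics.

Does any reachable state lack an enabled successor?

Answer: DEADLOCK-FREE

Analysis:
Reach set: {0,1,2,3,5,6,7}
  0: c→3  tau→7  [deg 2]
  1: tau→1  [deg 1]
  2: b→0  c→2  tau→0  tau→1  [deg 4]
  3: a→1  c→2  c→3  d→7  tau→6  tau→7  [deg 6]
  5: d→1  [deg 1]
  6: b→2  c→1  d→5  tau→3  tau→5  [deg 5]
  7: d→2  [deg 1]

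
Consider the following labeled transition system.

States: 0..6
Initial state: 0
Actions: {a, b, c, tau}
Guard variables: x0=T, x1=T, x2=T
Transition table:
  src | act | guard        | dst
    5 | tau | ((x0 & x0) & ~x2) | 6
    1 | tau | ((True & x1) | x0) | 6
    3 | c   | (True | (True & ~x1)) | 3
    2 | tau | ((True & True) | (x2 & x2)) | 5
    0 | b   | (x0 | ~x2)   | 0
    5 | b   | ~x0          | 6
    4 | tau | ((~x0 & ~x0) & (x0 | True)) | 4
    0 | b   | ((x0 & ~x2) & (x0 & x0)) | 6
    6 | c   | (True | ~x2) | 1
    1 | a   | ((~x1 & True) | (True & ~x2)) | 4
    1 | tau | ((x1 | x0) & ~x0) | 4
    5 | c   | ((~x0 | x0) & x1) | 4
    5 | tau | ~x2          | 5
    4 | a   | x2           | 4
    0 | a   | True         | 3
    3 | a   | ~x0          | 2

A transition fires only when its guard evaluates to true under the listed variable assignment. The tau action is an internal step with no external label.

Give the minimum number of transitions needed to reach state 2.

Answer: UNREACHABLE

Trace:
BFS to 2:
  depth 0: {0}
  depth 1: {3}
2 never appears.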